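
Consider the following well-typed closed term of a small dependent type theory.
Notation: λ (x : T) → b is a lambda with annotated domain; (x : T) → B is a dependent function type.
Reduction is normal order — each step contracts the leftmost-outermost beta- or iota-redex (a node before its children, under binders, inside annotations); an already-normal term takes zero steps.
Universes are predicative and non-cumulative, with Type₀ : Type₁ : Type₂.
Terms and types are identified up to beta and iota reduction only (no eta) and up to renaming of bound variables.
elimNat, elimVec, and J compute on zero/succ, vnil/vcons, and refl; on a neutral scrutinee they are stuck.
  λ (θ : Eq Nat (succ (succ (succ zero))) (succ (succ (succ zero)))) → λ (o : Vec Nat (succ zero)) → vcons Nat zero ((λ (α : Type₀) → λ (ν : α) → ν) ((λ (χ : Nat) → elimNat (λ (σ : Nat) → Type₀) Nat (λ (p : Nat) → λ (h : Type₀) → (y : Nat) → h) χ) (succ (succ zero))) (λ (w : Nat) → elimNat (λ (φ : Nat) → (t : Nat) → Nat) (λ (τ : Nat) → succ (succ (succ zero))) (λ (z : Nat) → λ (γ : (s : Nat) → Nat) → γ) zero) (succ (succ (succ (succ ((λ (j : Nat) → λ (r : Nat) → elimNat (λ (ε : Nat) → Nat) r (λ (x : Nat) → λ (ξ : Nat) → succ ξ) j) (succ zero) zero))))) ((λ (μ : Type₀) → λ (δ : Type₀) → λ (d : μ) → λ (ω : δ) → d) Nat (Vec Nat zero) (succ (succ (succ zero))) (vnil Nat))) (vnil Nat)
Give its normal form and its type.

normal form:
  λ (θ : Eq Nat (succ (succ (succ zero))) (succ (succ (succ zero)))) → λ (o : Vec Nat (succ zero)) → vcons Nat zero (succ (succ (succ zero))) (vnil Nat)
type:
  (θ : Eq Nat (succ (succ (succ zero))) (succ (succ (succ zero)))) → (o : Vec Nat (succ zero)) → Vec Nat (succ zero)


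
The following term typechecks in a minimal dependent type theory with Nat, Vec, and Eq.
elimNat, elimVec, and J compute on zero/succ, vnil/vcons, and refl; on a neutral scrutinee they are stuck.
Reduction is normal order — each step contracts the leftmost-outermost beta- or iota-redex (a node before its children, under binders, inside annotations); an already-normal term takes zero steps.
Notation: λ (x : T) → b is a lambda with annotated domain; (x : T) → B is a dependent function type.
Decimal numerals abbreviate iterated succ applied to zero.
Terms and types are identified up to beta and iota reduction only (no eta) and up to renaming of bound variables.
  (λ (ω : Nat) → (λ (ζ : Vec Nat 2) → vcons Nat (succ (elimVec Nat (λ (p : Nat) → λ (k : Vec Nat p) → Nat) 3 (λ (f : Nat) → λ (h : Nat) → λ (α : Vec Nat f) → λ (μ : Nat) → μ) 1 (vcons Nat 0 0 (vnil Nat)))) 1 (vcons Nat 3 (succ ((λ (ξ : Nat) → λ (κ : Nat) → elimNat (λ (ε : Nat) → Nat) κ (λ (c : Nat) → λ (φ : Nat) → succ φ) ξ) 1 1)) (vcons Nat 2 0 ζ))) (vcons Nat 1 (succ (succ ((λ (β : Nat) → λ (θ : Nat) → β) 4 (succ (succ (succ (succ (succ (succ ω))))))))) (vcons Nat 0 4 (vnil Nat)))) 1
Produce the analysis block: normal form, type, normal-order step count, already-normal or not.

normal form:
  vcons Nat 4 1 (vcons Nat 3 3 (vcons Nat 2 0 (vcons Nat 1 6 (vcons Nat 0 4 (vnil Nat)))))
inferred type:
  Vec Nat 5
normal-order step count: 16
started in normal form: no
first redex: a beta-redex


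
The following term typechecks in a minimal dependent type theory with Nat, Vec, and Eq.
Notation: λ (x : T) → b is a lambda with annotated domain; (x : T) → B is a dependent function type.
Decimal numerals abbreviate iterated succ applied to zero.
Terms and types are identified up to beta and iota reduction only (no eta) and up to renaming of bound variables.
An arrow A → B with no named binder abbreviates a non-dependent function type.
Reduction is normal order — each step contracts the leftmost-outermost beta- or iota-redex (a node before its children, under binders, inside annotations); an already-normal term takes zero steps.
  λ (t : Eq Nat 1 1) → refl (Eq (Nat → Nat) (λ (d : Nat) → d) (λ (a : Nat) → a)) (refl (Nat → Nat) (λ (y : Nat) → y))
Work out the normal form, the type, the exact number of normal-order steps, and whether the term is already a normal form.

resulting normal form:
  λ (t : Eq Nat 1 1) → refl (Eq (Nat → Nat) (λ (d : Nat) → d) (λ (a : Nat) → a)) (refl (Nat → Nat) (λ (y : Nat) → y))
inferred type:
  Eq Nat 1 1 → Eq (Eq (Nat → Nat) (λ (t : Nat) → t) (λ (d : Nat) → d)) (refl (Nat → Nat) (λ (a : Nat) → a)) (refl (Nat → Nat) (λ (y : Nat) → y))
reduction steps (normal order): 0
term was already normal: yes


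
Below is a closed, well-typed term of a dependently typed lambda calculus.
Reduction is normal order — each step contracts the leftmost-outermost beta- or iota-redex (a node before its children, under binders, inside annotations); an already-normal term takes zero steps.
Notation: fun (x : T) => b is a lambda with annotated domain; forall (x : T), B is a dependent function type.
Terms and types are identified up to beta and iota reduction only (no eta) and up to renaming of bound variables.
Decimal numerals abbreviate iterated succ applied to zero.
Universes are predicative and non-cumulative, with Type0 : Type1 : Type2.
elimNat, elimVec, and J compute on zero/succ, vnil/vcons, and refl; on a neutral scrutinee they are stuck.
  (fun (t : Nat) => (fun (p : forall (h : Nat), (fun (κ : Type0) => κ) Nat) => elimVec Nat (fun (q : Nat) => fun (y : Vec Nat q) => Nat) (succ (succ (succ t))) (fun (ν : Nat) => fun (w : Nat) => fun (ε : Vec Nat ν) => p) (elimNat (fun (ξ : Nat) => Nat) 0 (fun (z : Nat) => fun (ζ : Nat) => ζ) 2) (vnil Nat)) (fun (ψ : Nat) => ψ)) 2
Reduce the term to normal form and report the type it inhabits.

normal form:
  5
the term's type:
  Nat
observation: normalization takes exactly 3 steps under the normal-order strategy.


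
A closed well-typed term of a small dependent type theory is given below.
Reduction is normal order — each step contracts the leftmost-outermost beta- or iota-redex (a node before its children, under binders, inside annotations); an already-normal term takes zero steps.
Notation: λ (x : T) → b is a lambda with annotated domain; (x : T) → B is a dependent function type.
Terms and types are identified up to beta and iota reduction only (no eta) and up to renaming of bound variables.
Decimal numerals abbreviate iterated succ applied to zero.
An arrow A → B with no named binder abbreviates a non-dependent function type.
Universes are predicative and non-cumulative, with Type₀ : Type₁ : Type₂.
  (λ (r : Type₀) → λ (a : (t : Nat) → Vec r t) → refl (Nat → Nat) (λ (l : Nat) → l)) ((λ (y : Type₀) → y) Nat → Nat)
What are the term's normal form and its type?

resulting normal form:
  λ (r : (a : Nat) → Vec (Nat → Nat) a) → refl (Nat → Nat) (λ (t : Nat) → t)
type:
  ((r : Nat) → Vec (Nat → Nat) r) → Eq (Nat → Nat) (λ (a : Nat) → a) (λ (t : Nat) → t)
observation: 2 normal-order steps normalize the term, beginning with a beta-redex.


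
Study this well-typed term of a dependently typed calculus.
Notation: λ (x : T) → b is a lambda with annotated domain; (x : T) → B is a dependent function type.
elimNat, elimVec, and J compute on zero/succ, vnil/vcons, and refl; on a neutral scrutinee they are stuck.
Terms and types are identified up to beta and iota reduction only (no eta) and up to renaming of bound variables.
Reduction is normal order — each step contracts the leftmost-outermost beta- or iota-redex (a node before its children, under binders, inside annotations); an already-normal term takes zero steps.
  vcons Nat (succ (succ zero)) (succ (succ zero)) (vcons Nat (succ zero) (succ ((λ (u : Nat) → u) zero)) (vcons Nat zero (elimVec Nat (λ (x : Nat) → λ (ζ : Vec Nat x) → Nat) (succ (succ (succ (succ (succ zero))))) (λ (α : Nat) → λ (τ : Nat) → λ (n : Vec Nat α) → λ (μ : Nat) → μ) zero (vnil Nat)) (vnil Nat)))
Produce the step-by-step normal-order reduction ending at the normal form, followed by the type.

normal-order reduction:
  vcons Nat (succ (succ zero)) (succ (succ zero)) (vcons Nat (succ zero) (succ ((λ (u : Nat) → u) zero)) (vcons Nat zero (elimVec Nat (λ (x : Nat) → λ (ζ : Vec Nat x) → Nat) (succ (succ (succ (succ (succ zero))))) (λ (α : Nat) → λ (τ : Nat) → λ (n : Vec Nat α) → λ (μ : Nat) → μ) zero (vnil Nat)) (vnil Nat)))
  ~> vcons Nat (succ (succ zero)) (succ (succ zero)) (vcons Nat (succ zero) (succ zero) (vcons Nat zero (elimVec Nat (λ (u : Nat) → λ (x : Vec Nat u) → Nat) (succ (succ (succ (succ (succ zero))))) (λ (ζ : Nat) → λ (α : Nat) → λ (τ : Vec Nat ζ) → λ (n : Nat) → n) zero (vnil Nat)) (vnil Nat)))
  ~> vcons Nat (succ (succ zero)) (succ (succ zero)) (vcons Nat (succ zero) (succ zero) (vcons Nat zero (succ (succ (succ (succ (succ zero))))) (vnil Nat)))
inferred type:
  Vec Nat (succ (succ (succ zero)))


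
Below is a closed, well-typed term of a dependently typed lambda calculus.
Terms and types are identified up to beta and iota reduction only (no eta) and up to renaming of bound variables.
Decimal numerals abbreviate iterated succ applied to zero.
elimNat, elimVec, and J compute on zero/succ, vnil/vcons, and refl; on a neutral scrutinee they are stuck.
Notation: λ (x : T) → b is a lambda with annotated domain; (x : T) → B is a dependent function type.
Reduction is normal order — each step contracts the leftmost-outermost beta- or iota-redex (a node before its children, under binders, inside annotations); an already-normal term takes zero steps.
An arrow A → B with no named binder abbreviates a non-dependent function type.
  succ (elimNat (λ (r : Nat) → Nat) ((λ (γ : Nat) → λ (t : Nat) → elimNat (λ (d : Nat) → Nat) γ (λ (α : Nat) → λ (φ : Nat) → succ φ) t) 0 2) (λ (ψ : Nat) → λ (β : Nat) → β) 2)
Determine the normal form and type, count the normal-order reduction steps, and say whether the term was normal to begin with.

reduced normal form:
  3
the term's type:
  Nat
steps to reach normal form (normal order): 16
started in normal form: no
first contracted redex: an elimNat iota-redex


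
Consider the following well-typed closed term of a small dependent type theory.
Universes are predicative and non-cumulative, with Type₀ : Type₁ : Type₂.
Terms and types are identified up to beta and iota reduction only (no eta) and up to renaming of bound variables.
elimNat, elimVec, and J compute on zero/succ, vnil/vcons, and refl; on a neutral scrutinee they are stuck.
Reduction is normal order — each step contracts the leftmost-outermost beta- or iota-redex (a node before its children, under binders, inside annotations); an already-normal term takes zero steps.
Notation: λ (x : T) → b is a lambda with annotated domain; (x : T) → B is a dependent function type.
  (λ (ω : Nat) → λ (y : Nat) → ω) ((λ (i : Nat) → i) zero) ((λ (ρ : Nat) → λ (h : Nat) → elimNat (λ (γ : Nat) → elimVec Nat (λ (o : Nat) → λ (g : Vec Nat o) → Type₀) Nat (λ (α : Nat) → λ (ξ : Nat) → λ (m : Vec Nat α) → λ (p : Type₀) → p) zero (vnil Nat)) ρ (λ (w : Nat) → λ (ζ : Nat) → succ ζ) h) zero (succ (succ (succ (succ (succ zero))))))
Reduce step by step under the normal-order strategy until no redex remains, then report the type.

normal-order reduction sequence:
  (λ (ω : Nat) → λ (y : Nat) → ω) ((λ (i : Nat) → i) zero) ((λ (ρ : Nat) → λ (h : Nat) → elimNat (λ (γ : Nat) → elimVec Nat (λ (o : Nat) → λ (g : Vec Nat o) → Type₀) Nat (λ (α : Nat) → λ (ξ : Nat) → λ (m : Vec Nat α) → λ (p : Type₀) → p) zero (vnil Nat)) ρ (λ (w : Nat) → λ (ζ : Nat) → succ ζ) h) zero (succ (succ (succ (succ (succ zero))))))
  ~> (λ (ω : Nat) → (λ (y : Nat) → y) zero) ((λ (i : Nat) → λ (ρ : Nat) → elimNat (λ (h : Nat) → elimVec Nat (λ (γ : Nat) → λ (o : Vec Nat γ) → Type₀) Nat (λ (g : Nat) → λ (α : Nat) → λ (ξ : Vec Nat g) → λ (m : Type₀) → m) zero (vnil Nat)) i (λ (p : Nat) → λ (w : Nat) → succ w) ρ) zero (succ (succ (succ (succ (succ zero))))))
  ~> (λ (ω : Nat) → ω) zero
  ~> zero
the term's type:
  Nat


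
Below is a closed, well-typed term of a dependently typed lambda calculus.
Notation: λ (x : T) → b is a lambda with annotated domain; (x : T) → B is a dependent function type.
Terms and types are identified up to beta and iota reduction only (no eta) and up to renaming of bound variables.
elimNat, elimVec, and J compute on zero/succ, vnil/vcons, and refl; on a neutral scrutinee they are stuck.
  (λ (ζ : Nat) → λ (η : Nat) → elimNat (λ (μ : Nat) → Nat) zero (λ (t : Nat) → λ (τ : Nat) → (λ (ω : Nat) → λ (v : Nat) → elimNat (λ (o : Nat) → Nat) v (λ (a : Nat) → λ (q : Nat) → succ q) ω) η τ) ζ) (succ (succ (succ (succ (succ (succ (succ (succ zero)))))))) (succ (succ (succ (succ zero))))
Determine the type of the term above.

type:
  Nat


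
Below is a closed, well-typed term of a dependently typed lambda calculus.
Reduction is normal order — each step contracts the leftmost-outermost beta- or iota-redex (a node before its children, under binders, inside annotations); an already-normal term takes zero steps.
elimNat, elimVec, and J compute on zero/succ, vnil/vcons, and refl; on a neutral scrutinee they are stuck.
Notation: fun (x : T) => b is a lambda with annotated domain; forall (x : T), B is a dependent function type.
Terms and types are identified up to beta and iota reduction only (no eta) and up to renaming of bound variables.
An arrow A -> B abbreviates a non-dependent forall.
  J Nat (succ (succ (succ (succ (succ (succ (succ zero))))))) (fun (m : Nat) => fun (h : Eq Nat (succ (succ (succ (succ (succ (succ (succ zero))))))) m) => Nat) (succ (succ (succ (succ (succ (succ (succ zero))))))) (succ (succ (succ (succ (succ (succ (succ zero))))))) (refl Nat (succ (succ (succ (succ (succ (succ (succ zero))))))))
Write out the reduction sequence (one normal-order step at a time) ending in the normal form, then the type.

normal-order reduction:
  J Nat (succ (succ (succ (succ (succ (succ (succ zero))))))) (fun (m : Nat) => fun (h : Eq Nat (succ (succ (succ (succ (succ (succ (succ zero))))))) m) => Nat) (succ (succ (succ (succ (succ (succ (succ zero))))))) (succ (succ (succ (succ (succ (succ (succ zero))))))) (refl Nat (succ (succ (succ (succ (succ (succ (succ zero))))))))
  ~> succ (succ (succ (succ (succ (succ (succ zero))))))
inferred type:
  Nat


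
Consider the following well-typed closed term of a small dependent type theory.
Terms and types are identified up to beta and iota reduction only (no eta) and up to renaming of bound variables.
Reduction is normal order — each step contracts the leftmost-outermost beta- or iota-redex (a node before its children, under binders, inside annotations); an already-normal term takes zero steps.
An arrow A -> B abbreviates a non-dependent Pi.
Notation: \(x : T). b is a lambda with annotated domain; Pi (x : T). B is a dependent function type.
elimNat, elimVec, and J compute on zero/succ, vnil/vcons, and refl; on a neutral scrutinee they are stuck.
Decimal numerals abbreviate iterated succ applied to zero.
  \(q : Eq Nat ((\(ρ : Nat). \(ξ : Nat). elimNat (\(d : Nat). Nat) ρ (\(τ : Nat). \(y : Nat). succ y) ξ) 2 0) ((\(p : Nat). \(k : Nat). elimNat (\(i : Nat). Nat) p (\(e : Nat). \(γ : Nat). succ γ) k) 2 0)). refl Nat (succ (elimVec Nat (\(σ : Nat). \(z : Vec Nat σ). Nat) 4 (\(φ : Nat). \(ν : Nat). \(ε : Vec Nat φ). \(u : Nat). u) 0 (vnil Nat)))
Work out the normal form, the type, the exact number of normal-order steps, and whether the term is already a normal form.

reduced normal form:
  \(q : Eq Nat 2 2). refl Nat 5
inferred type:
  Eq Nat 2 2 -> Eq Nat 5 5
steps to reach normal form (normal order): 7
term was already normal: no
first contracted redex: a beta-redex


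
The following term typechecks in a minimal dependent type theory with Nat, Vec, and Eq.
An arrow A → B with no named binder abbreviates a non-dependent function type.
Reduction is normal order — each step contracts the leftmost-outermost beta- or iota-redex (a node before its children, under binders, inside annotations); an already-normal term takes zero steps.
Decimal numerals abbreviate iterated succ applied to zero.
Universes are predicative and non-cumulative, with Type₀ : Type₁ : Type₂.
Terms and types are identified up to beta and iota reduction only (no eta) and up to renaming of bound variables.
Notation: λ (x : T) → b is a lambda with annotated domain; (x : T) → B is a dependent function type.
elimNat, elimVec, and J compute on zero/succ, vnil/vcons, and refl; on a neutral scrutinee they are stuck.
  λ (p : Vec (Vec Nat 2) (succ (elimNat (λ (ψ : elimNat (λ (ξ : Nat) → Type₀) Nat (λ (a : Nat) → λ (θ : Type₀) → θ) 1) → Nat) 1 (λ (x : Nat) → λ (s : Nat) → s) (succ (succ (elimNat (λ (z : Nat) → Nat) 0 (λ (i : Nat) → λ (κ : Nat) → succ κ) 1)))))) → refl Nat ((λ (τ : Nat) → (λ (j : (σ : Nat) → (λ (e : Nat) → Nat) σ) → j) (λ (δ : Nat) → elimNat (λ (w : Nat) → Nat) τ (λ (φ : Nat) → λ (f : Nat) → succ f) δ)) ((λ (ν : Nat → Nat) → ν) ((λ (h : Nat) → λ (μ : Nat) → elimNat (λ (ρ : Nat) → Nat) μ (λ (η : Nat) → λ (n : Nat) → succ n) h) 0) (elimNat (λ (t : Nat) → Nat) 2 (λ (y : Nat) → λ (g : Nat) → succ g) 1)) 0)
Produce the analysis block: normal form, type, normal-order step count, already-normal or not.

normal form:
  λ (p : Vec (Vec Nat 2) 2) → refl Nat 3
inferred type:
  Vec (Vec Nat 2) 2 → Eq Nat 3 3
normal-order step count: 30
term was already normal: no
first redex: an elimNat iota-redex


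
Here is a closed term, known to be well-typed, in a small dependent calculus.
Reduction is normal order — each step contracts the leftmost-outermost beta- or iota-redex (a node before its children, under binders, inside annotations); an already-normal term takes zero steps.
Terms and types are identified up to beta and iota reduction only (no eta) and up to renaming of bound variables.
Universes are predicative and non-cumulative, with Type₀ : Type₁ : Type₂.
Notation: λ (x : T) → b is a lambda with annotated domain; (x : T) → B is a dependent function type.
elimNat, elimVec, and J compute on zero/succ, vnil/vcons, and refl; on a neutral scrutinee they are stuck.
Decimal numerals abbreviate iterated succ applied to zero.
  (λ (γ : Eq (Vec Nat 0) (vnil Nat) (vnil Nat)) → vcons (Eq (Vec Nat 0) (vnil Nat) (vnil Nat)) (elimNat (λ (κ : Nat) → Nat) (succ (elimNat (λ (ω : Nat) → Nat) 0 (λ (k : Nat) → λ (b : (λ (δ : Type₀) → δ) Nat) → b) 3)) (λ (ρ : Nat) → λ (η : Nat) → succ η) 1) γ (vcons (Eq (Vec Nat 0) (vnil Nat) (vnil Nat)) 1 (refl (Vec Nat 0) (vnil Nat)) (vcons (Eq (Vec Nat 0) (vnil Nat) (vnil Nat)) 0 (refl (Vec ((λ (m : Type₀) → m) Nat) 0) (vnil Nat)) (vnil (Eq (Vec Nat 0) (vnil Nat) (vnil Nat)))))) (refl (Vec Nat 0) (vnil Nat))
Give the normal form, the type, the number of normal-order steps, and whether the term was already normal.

reduced normal form:
  vcons (Eq (Vec Nat 0) (vnil Nat) (vnil Nat)) 2 (refl (Vec Nat 0) (vnil Nat)) (vcons (Eq (Vec Nat 0) (vnil Nat) (vnil Nat)) 1 (refl (Vec Nat 0) (vnil Nat)) (vcons (Eq (Vec Nat 0) (vnil Nat) (vnil Nat)) 0 (refl (Vec Nat 0) (vnil Nat)) (vnil (Eq (Vec Nat 0) (vnil Nat) (vnil Nat)))))
type:
  Vec (Eq (Vec Nat 0) (vnil Nat) (vnil Nat)) 3
normal-order step count: 16
term was already normal: no
first redex: a beta-redex


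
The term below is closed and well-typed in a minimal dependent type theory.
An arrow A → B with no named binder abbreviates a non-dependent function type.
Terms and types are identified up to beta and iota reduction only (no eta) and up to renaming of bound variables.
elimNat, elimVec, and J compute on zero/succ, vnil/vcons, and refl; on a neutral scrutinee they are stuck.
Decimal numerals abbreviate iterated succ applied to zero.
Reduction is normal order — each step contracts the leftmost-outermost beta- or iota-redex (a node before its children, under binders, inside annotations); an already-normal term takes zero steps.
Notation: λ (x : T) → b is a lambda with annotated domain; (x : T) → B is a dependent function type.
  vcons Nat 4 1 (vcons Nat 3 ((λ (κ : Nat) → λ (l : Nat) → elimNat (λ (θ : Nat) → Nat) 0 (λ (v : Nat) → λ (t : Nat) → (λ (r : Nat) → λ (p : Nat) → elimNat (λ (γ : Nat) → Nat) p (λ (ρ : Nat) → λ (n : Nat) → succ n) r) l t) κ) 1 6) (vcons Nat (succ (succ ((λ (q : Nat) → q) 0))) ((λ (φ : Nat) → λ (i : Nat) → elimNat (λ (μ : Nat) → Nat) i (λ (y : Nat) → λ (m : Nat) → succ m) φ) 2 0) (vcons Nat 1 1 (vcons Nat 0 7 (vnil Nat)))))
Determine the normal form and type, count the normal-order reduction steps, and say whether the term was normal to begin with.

resulting normal form:
  vcons Nat 4 1 (vcons Nat 3 6 (vcons Nat 2 2 (vcons Nat 1 1 (vcons Nat 0 7 (vnil Nat)))))
the term's type:
  Vec Nat 5
steps to reach normal form (normal order): 37
term was already normal: no
first redex: a beta-redex


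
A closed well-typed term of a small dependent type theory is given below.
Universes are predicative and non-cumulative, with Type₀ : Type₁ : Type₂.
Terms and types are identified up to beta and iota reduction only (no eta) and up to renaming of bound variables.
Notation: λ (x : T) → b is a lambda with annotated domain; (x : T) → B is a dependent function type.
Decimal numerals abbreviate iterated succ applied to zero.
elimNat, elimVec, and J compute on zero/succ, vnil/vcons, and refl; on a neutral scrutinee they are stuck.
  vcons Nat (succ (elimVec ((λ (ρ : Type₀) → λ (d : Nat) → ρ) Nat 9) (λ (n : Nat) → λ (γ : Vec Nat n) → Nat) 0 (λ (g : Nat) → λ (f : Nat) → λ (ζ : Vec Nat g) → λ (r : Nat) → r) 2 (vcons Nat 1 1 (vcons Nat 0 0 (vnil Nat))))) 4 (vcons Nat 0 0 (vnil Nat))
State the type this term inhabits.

inferred type:
  Vec Nat 2


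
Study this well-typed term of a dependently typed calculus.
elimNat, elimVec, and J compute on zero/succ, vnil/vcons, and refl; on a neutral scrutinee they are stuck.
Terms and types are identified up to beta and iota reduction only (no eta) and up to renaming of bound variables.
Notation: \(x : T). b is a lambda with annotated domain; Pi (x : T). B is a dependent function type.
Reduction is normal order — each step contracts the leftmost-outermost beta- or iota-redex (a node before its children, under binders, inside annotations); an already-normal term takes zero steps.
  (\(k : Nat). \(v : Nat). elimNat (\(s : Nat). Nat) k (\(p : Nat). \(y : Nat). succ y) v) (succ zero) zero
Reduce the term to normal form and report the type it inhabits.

reduced normal form:
  succ zero
the term's type:
  Nat


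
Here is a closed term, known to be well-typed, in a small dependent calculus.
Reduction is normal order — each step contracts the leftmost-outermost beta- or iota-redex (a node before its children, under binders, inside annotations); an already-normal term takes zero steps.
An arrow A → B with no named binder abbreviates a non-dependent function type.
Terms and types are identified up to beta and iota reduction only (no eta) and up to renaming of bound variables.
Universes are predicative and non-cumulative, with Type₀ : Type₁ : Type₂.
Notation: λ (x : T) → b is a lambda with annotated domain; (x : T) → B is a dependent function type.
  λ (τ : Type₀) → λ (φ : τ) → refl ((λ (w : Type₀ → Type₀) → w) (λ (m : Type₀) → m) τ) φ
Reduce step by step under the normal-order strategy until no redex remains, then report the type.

normal-order reduction:
  λ (τ : Type₀) → λ (φ : τ) → refl ((λ (w : Type₀ → Type₀) → w) (λ (m : Type₀) → m) τ) φ
  ~> λ (τ : Type₀) → λ (φ : τ) → refl ((λ (w : Type₀) → w) τ) φ
  ~> λ (τ : Type₀) → λ (φ : τ) → refl τ φ
the term's type:
  (τ : Type₀) → (φ : τ) → Eq τ φ φ


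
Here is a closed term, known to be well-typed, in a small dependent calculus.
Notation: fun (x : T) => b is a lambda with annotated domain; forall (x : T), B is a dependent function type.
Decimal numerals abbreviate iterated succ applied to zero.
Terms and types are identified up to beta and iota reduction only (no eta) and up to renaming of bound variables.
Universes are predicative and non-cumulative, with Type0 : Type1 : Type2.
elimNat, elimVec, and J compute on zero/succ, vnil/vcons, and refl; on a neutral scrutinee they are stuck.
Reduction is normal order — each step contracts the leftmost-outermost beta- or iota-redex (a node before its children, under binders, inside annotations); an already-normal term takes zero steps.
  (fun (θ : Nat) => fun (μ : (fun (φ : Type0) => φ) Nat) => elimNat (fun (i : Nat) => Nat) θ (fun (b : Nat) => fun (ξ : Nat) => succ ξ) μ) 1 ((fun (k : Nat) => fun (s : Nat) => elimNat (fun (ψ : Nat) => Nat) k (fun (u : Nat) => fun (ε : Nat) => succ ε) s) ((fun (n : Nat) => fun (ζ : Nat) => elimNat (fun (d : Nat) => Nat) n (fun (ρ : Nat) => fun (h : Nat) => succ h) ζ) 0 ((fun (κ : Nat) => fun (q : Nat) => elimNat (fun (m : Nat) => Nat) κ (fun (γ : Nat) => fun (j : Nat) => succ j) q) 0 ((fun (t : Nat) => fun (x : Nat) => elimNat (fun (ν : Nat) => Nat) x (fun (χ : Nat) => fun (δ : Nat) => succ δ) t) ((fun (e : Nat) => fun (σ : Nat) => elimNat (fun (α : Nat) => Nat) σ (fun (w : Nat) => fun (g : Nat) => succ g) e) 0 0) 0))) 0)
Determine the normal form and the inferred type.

normal form:
  1
inferred type:
  Nat


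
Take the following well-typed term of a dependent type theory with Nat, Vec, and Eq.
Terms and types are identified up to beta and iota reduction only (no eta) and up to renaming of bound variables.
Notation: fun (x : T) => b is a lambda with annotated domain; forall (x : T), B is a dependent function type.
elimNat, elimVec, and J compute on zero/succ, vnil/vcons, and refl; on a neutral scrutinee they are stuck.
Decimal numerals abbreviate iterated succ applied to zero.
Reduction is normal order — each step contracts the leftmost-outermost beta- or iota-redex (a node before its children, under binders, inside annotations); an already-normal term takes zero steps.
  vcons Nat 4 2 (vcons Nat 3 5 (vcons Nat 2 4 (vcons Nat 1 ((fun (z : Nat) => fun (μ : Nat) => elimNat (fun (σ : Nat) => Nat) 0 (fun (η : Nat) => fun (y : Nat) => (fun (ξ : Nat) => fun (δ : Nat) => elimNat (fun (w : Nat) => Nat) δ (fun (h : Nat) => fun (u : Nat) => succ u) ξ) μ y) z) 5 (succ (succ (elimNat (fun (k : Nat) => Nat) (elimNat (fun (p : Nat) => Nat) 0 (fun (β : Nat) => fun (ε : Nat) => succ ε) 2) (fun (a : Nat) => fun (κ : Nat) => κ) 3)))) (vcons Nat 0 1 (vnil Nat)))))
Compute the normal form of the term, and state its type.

reduced normal form:
  vcons Nat 4 2 (vcons Nat 3 5 (vcons Nat 2 4 (vcons Nat 1 20 (vcons Nat 0 1 (vnil Nat)))))
inferred type:
  Vec Nat 5


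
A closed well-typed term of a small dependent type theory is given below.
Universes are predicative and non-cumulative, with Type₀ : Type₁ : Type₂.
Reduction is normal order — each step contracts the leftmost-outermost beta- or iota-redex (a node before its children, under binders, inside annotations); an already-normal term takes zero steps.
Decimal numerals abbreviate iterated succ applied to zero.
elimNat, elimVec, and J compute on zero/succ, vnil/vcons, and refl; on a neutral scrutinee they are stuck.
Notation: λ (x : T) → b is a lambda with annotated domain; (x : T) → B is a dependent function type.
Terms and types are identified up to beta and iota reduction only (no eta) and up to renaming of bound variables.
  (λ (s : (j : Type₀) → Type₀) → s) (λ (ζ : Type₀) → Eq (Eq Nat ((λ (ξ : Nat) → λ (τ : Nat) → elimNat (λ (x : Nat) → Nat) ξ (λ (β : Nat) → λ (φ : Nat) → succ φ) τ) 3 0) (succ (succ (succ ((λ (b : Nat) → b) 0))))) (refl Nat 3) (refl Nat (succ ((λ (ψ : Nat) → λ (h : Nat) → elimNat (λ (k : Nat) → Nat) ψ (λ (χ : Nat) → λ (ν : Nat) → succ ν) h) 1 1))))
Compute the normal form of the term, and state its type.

normal form:
  λ (s : Type₀) → Eq (Eq Nat 3 3) (refl Nat 3) (refl Nat 3)
type:
  (s : Type₀) → Type₀


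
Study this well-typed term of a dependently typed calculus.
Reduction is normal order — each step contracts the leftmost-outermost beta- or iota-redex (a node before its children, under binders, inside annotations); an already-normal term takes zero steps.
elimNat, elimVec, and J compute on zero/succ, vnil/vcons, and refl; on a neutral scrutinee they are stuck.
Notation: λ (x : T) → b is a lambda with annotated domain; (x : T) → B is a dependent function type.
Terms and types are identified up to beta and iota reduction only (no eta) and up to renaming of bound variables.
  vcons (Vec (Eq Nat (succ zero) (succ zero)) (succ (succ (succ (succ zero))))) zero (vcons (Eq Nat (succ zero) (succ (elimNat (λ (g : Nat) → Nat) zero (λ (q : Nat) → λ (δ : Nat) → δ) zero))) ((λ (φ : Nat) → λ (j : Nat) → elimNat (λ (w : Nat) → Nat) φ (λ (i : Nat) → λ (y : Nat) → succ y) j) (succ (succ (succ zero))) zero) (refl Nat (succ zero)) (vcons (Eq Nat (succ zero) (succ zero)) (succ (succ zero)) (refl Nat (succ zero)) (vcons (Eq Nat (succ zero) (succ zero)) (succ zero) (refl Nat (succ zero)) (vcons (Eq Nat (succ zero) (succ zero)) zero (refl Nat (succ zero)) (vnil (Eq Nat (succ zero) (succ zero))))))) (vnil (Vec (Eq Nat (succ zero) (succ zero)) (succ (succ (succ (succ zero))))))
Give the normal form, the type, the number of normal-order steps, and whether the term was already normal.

normal form:
  vcons (Vec (Eq Nat (succ zero) (succ zero)) (succ (succ (succ (succ zero))))) zero (vcons (Eq Nat (succ zero) (succ zero)) (succ (succ (succ zero))) (refl Nat (succ zero)) (vcons (Eq Nat (succ zero) (succ zero)) (succ (succ zero)) (refl Nat (succ zero)) (vcons (Eq Nat (succ zero) (succ zero)) (succ zero) (refl Nat (succ zero)) (vcons (Eq Nat (succ zero) (succ zero)) zero (refl Nat (succ zero)) (vnil (Eq Nat (succ zero) (succ zero))))))) (vnil (Vec (Eq Nat (succ zero) (succ zero)) (succ (succ (succ (succ zero))))))
inferred type:
  Vec (Vec (Eq Nat (succ zero) (succ zero)) (succ (succ (succ (succ zero))))) (succ zero)
reduction steps (normal order): 4
term was already normal: no
first contracted redex: an elimNat iota-redex


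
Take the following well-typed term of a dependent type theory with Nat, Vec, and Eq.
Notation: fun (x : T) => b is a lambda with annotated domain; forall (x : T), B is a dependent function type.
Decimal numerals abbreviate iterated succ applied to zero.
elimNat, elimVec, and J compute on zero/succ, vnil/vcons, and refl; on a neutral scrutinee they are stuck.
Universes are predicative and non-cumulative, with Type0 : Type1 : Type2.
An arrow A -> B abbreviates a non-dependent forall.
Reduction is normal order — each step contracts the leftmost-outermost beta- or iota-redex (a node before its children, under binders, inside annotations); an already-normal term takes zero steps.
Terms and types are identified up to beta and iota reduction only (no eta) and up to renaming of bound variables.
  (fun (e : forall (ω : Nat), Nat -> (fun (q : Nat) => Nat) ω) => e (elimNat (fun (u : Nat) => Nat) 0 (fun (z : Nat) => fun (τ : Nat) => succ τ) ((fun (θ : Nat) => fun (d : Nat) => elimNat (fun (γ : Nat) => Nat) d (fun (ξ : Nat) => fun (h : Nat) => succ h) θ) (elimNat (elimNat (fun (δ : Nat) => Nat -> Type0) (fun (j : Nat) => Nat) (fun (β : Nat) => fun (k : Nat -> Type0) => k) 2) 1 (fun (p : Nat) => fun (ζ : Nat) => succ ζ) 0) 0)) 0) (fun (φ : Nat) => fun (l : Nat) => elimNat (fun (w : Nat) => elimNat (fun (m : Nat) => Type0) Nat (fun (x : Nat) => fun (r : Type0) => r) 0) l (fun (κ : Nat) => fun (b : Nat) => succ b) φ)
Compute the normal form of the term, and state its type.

reduced normal form:
  1
inferred type:
  Nat


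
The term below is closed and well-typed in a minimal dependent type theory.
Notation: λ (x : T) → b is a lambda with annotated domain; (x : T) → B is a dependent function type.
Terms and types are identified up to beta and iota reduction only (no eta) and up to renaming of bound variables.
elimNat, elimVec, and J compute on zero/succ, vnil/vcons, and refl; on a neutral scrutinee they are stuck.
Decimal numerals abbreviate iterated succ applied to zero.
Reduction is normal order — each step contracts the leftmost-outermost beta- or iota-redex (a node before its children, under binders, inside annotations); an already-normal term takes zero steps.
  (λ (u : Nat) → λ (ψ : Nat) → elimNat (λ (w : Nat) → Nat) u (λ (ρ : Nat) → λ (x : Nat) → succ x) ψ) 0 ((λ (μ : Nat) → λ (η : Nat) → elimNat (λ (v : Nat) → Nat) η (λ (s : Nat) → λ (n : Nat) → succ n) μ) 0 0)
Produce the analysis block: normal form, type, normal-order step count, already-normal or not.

reduced normal form:
  0
inferred type:
  Nat
steps to reach normal form (normal order): 6
already normal: no
first redex: a beta-redex


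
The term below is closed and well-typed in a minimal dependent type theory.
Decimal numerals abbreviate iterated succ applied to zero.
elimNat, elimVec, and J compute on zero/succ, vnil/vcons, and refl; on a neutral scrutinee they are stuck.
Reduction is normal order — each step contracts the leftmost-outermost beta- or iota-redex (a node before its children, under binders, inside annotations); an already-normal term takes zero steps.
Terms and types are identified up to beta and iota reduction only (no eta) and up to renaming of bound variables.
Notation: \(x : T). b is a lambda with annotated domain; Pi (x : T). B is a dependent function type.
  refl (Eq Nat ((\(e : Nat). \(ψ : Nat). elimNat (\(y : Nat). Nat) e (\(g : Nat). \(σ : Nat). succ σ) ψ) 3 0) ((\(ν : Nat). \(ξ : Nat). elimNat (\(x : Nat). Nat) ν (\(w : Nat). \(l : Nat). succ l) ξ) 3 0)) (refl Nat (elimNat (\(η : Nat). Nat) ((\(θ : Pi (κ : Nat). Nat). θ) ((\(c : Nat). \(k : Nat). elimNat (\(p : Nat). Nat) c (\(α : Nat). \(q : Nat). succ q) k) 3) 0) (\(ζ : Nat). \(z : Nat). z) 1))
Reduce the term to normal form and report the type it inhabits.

reduced normal form:
  refl (Eq Nat 3 3) (refl Nat 3)
type:
  Eq (Eq Nat 3 3) (refl Nat 3) (refl Nat 3)
observation: the term reaches its normal form after 14 normal-order steps.


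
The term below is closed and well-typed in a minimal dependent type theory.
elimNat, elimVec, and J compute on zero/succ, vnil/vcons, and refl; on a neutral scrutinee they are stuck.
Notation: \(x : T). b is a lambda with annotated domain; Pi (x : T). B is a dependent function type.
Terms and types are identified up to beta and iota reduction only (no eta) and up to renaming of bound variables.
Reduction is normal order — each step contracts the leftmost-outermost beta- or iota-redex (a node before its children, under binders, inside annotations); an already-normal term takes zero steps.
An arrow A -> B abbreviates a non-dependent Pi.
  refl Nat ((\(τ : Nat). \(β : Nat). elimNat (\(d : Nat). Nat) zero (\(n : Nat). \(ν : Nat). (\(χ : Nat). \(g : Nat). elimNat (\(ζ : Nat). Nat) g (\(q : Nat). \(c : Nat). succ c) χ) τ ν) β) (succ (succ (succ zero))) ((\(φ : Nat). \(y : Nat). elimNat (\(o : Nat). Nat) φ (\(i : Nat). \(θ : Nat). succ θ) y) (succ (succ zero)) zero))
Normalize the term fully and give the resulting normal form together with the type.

reduced normal form:
  refl Nat (succ (succ (succ (succ (succ (succ zero))))))
type:
  Eq Nat (succ (succ (succ (succ (succ (succ zero)))))) (succ (succ (succ (succ (succ (succ zero))))))
observation: 24 normal-order steps separate the term from its normal form.


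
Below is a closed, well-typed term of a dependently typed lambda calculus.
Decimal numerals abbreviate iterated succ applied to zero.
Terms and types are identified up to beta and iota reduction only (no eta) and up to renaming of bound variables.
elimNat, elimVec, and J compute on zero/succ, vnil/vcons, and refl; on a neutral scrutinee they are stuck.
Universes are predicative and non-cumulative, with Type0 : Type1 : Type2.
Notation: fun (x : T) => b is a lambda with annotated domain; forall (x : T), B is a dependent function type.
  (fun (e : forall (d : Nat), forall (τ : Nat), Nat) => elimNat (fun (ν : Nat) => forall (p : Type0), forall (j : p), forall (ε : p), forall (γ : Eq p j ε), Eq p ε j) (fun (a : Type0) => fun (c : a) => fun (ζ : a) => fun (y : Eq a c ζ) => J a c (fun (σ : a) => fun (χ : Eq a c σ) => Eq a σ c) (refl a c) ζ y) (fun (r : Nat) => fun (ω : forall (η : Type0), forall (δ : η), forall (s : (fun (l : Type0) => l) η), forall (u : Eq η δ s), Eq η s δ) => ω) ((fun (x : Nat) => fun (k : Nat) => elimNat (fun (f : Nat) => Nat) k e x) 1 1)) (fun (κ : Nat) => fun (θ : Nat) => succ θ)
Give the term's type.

the term's type:
  forall (e : Type0), forall (d : e), forall (τ : e), forall (ν : Eq e d τ), Eq e τ d


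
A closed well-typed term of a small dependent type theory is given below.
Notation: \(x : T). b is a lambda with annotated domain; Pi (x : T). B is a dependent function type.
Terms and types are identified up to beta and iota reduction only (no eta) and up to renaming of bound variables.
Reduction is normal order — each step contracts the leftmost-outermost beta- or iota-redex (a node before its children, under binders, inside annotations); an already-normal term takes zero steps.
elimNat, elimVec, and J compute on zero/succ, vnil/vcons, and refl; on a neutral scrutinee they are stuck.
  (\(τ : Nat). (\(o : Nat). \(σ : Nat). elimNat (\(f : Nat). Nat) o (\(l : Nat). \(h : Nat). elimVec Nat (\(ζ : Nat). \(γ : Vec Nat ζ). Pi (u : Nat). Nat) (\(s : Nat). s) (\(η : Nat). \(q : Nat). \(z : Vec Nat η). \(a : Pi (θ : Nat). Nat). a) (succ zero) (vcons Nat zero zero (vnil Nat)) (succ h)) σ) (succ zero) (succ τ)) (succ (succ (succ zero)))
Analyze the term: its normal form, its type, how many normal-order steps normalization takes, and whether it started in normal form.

resulting normal form:
  succ (succ (succ (succ (succ zero))))
type:
  Nat
normal-order step count: 44
already normal: no
first contracted redex: a beta-redex


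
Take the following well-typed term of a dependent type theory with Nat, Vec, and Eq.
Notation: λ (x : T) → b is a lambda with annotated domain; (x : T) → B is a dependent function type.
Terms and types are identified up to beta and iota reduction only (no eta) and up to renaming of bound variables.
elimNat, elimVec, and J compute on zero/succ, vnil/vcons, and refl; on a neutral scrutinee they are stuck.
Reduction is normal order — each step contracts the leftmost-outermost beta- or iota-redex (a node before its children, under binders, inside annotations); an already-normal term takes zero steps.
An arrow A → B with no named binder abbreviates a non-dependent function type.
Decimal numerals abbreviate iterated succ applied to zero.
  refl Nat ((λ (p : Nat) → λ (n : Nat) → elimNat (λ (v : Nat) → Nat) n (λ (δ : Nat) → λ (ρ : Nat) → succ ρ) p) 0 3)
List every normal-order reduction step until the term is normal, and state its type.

normal-order reduction:
  refl Nat ((λ (p : Nat) → λ (n : Nat) → elimNat (λ (v : Nat) → Nat) n (λ (δ : Nat) → λ (ρ : Nat) → succ ρ) p) 0 3)
  ~> refl Nat ((λ (p : Nat) → elimNat (λ (n : Nat) → Nat) p (λ (v : Nat) → λ (δ : Nat) → succ δ) 0) 3)
  ~> refl Nat (elimNat (λ (p : Nat) → Nat) 3 (λ (n : Nat) → λ (v : Nat) → succ v) 0)
  ~> refl Nat 3
type:
  Eq Nat 3 3


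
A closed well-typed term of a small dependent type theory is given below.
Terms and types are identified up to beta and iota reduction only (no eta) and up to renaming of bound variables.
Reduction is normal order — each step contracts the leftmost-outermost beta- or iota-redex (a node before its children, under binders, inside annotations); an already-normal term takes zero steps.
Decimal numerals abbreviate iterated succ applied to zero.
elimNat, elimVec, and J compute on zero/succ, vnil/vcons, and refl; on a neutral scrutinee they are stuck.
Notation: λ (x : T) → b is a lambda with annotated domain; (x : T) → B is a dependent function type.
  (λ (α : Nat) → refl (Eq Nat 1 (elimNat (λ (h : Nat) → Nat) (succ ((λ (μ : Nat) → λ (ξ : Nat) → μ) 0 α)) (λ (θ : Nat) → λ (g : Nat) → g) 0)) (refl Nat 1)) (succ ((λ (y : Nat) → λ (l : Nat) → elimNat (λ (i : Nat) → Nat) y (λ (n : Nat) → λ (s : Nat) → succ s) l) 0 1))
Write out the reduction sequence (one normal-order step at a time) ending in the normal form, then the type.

normal-order reduction:
  (λ (α : Nat) → refl (Eq Nat 1 (elimNat (λ (h : Nat) → Nat) (succ ((λ (μ : Nat) → λ (ξ : Nat) → μ) 0 α)) (λ (θ : Nat) → λ (g : Nat) → g) 0)) (refl Nat 1)) (succ ((λ (y : Nat) → λ (l : Nat) → elimNat (λ (i : Nat) → Nat) y (λ (n : Nat) → λ (s : Nat) → succ s) l) 0 1))
  ~> refl (Eq Nat 1 (elimNat (λ (α : Nat) → Nat) (succ ((λ (h : Nat) → λ (μ : Nat) → h) 0 (succ ((λ (ξ : Nat) → λ (θ : Nat) → elimNat (λ (g : Nat) → Nat) ξ (λ (y : Nat) → λ (l : Nat) → succ l) θ) 0 1)))) (λ (i : Nat) → λ (n : Nat) → n) 0)) (refl Nat 1)
  ~> refl (Eq Nat 1 (succ ((λ (α : Nat) → λ (h : Nat) → α) 0 (succ ((λ (μ : Nat) → λ (ξ : Nat) → elimNat (λ (θ : Nat) → Nat) μ (λ (g : Nat) → λ (y : Nat) → succ y) ξ) 0 1))))) (refl Nat 1)
  ~> refl (Eq Nat 1 (succ ((λ (α : Nat) → 0) (succ ((λ (h : Nat) → λ (μ : Nat) → elimNat (λ (ξ : Nat) → Nat) h (λ (θ : Nat) → λ (g : Nat) → succ g) μ) 0 1))))) (refl Nat 1)
  ~> refl (Eq Nat 1 1) (refl Nat 1)
type:
  Eq (Eq Nat 1 1) (refl Nat 1) (refl Nat 1)
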